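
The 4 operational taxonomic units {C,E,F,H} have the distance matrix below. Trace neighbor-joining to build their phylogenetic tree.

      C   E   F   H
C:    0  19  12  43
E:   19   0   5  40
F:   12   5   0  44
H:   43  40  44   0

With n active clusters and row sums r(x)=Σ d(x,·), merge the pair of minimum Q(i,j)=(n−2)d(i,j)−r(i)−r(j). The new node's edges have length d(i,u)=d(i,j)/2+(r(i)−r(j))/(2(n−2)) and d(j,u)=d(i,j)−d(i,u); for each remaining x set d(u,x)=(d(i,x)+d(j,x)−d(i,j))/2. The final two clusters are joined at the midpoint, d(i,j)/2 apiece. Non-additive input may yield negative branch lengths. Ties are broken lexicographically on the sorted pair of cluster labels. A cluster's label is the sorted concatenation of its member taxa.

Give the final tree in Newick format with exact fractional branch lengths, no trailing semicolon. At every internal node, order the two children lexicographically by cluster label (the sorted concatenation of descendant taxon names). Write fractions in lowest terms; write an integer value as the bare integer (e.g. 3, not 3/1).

(((C:33/4,H:139/4):19/4,E:13/4):7/8,F:7/8)

iteration 1: select C,H (d=43, Q=-115); attach at lengths (33/4, 139/4); label the merged cluster CH
  updated: d(CH,E)=8, d(CH,F)=13/2
iteration 2: select CH,E (d=8, Q=-39/2); attach at lengths (19/4, 13/4); label the merged cluster CEH
  updated: d(CEH,F)=7/4
iteration 3: select CEH,F (d=7/4); attach at lengths (7/8, 7/8); label the merged cluster CEFH
final tree: (((C:33/4,H:139/4):19/4,E:13/4):7/8,F:7/8)
total length: 211/4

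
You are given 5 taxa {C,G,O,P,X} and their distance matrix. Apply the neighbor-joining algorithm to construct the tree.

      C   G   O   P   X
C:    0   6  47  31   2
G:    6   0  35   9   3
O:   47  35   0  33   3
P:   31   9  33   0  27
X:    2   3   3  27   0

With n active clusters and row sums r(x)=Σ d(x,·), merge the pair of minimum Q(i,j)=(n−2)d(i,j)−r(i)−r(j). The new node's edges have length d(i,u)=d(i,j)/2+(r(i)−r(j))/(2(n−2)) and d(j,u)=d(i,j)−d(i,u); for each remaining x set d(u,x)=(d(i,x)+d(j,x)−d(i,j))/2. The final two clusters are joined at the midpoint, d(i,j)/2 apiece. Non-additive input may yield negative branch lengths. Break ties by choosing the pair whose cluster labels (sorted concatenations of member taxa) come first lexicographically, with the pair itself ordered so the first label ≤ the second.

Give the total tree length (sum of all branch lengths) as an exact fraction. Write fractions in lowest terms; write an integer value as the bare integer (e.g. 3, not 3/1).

159/4

step 1: merge (O,X) at d=3, Q=-144; branch lengths O→46/3, X→-37/3; new cluster OX
  updated: d(C,OX)=23, d(G,OX)=35/2, d(OX,P)=57/2
step 2: merge (C,OX) at d=23, Q=-83; branch lengths C→37/4, OX→55/4; new cluster COX
  updated: d(COX,G)=1/4, d(COX,P)=73/4
step 3: merge (COX,G) at d=1/4, Q=-55/2; branch lengths COX→19/4, G→-9/2; new cluster CGOX
  updated: d(CGOX,P)=27/2
step 4: merge (CGOX,P) at d=27/2; branch lengths CGOX→27/4, P→27/4; new cluster CGOPX
final tree: (((C:37/4,(O:46/3,X:-37/3):55/4):19/4,G:-9/2):27/4,P:27/4)
total length: 159/4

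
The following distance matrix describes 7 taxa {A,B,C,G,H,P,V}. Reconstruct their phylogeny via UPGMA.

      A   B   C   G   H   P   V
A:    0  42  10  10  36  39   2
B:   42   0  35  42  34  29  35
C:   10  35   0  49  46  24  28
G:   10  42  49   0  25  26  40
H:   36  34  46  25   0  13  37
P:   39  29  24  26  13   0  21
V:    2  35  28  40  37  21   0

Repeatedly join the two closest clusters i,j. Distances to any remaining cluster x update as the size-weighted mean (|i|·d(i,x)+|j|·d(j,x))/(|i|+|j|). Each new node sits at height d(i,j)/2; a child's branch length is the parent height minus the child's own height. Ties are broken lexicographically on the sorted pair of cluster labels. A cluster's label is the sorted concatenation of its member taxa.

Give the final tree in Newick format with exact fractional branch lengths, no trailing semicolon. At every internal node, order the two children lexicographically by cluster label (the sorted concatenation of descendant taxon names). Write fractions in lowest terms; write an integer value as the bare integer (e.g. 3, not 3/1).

((((A:1,V:1):17/2,C:19/2):131/18,(G:51/4,(H:13/2,P:13/2):25/4):145/36):47/36,B:217/12)

iteration 1: select A,V (d=2); attach at lengths (1, 1); label the merged cluster AV
  updated: d(AV,B)=77/2, d(AV,C)=19, d(AV,G)=25, d(AV,H)=73/2, d(AV,P)=30
iteration 2: select H,P (d=13); attach at lengths (13/2, 13/2); label the merged cluster HP
  updated: d(AV,HP)=133/4, d(B,HP)=63/2, d(C,HP)=35, d(G,HP)=51/2
iteration 3: select AV,C (d=19); attach at lengths (17/2, 19/2); label the merged cluster ACV
  updated: d(ACV,B)=112/3, d(ACV,G)=33, d(ACV,HP)=203/6
iteration 4: select G,HP (d=51/2); attach at lengths (51/4, 25/4); label the merged cluster GHP
  updated: d(ACV,GHP)=302/9, d(B,GHP)=35
iteration 5: select ACV,GHP (d=302/9); attach at lengths (131/18, 145/36); label the merged cluster ACGHPV
  updated: d(ACGHPV,B)=217/6
iteration 6: select ACGHPV,B (d=217/6); attach at lengths (47/36, 217/12); label the merged cluster ABCGHPV
final tree: ((((A:1,V:1):17/2,C:19/2):131/18,(G:51/4,(H:13/2,P:13/2):25/4):145/36):47/36,B:217/12)
total length: 2977/36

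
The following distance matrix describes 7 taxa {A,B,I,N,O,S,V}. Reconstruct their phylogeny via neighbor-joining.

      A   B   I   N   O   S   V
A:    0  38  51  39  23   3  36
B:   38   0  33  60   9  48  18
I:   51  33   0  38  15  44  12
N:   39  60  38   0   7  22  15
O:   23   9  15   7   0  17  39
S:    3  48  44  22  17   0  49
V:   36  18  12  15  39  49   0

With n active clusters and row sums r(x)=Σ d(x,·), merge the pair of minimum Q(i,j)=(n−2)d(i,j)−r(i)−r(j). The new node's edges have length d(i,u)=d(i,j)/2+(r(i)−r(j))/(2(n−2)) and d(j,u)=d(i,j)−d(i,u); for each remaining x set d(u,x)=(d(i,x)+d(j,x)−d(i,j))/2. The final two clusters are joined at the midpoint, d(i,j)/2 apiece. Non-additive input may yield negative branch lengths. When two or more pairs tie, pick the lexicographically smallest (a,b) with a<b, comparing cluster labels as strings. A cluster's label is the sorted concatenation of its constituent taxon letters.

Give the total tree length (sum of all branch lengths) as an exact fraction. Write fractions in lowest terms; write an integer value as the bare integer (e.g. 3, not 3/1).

step 1: merge (A,S) at d=3, Q=-358; branch lengths A→11/5, S→4/5; new cluster AS
  updated: d(AS,B)=83/2, d(AS,I)=46, d(AS,N)=29, d(AS,O)=37/2, d(AS,V)=41
step 2: merge (I,V) at d=12, Q=-221; branch lengths I→67/8, V→29/8; new cluster IV
  updated: d(AS,IV)=75/2, d(B,IV)=39/2, d(IV,N)=41/2, d(IV,O)=21
step 3: merge (B,IV) at d=39/2, Q=-170; branch lengths B→15, IV→9/2; new cluster BIV
  updated: d(AS,BIV)=119/4, d(BIV,N)=61/2, d(BIV,O)=21/4
step 4: merge (AS,N) at d=29, Q=-343/4; branch lengths AS→275/16, N→189/16; new cluster ANS
  updated: d(ANS,BIV)=125/8, d(ANS,O)=-7/4
step 5: merge (ANS,BIV) at d=125/8, Q=-153/8; branch lengths ANS→69/16, BIV→181/16; new cluster ABINSV
  updated: d(ABINSV,O)=-97/16
step 6: merge (ABINSV,O) at d=-97/16; branch lengths ABINSV→-97/32, O→-97/32; new cluster ABINOSV
final tree: ((((A:11/5,S:4/5):275/16,N:189/16):69/16,(B:15,(I:67/8,V:29/8):9/2):181/16):-97/32,O:-97/32)
total length: 1169/16

1169/16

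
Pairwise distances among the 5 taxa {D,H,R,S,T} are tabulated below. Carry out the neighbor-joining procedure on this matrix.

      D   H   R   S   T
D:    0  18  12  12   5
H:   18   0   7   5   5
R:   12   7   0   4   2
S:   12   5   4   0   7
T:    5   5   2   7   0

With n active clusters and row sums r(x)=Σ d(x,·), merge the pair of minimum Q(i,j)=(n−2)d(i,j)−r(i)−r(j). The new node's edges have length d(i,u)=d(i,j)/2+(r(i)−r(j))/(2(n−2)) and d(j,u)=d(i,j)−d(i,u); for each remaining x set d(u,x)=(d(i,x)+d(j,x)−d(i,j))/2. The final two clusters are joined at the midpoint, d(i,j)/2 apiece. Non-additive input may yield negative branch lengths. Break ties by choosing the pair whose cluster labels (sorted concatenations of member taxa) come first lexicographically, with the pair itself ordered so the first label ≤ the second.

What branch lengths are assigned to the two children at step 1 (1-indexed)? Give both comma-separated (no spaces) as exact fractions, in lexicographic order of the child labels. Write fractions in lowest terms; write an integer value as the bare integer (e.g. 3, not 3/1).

43/6,-13/6

1. join D+T (d=5, Q=-51) ⇒ DT; edges |D|=43/6, |T|=-13/6
  updated: d(DT,H)=9, d(DT,R)=9/2, d(DT,S)=7
2. join DT+R (d=9/2, Q=-27) ⇒ DRT; edges |DT|=7/2, |R|=1
  updated: d(DRT,H)=23/4, d(DRT,S)=13/4
3. join DRT+H (d=23/4, Q=-14) ⇒ DHRT; edges |DRT|=2, |H|=15/4
  updated: d(DHRT,S)=5/4
4. join DHRT+S (d=5/4) ⇒ DHRST; edges |DHRT|=5/8, |S|=5/8
final tree: ((((D:43/6,T:-13/6):7/2,R:1):2,H:15/4):5/8,S:5/8)
total length: 33/2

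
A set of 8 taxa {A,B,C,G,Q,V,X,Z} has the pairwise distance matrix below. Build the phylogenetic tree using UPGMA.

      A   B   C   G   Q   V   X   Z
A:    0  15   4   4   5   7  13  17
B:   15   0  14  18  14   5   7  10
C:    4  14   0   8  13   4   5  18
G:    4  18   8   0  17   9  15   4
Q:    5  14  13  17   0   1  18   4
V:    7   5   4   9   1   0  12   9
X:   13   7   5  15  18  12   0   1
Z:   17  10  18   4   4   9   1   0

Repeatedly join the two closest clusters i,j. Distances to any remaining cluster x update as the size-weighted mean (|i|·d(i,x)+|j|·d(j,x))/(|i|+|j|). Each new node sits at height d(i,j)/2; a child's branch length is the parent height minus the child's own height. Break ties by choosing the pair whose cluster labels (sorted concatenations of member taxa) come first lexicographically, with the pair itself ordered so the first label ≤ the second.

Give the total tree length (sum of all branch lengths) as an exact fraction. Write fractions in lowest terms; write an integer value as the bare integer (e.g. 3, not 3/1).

step 1: merge (Q,V) at d=1; branch lengths Q→1/2, V→1/2; new cluster QV
  updated: d(A,QV)=6, d(B,QV)=19/2, d(C,QV)=17/2, d(G,QV)=13, d(QV,X)=15, d(QV,Z)=13/2
step 2: merge (X,Z) at d=1; branch lengths X→1/2, Z→1/2; new cluster XZ
  updated: d(A,XZ)=15, d(B,XZ)=17/2, d(C,XZ)=23/2, d(G,XZ)=19/2, d(QV,XZ)=43/4
step 3: merge (A,C) at d=4; branch lengths A→2, C→2; new cluster AC
  updated: d(AC,B)=29/2, d(AC,G)=6, d(AC,QV)=29/4, d(AC,XZ)=53/4
step 4: merge (AC,G) at d=6; branch lengths AC→1, G→3; new cluster ACG
  updated: d(ACG,B)=47/3, d(ACG,QV)=55/6, d(ACG,XZ)=12
step 5: merge (B,XZ) at d=17/2; branch lengths B→17/4, XZ→15/4; new cluster BXZ
  updated: d(ACG,BXZ)=119/9, d(BXZ,QV)=31/3
step 6: merge (ACG,QV) at d=55/6; branch lengths ACG→19/12, QV→49/12; new cluster ACGQV
  updated: d(ACGQV,BXZ)=181/15
step 7: merge (ACGQV,BXZ) at d=181/15; branch lengths ACGQV→29/20, BXZ→107/60; new cluster ABCGQVXZ
final tree: ((((A:2,C:2):1,G:3):19/12,(Q:1/2,V:1/2):49/12):29/20,(B:17/4,(X:1/2,Z:1/2):15/4):107/60)
total length: 269/10

269/10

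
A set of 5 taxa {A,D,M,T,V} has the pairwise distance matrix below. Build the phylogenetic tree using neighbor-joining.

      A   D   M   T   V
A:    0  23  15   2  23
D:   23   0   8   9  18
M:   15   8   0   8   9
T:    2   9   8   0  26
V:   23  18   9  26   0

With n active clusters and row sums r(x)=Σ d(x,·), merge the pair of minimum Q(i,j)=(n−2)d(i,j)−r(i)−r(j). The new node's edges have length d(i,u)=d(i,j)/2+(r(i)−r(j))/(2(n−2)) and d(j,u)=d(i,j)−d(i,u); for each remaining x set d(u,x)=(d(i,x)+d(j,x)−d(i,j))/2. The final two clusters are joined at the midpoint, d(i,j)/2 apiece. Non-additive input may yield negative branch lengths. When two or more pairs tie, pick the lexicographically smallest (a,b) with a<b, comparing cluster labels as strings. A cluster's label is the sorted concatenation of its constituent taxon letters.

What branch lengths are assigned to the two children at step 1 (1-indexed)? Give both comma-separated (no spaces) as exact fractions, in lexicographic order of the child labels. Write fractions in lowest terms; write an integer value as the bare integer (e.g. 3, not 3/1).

step 1: merge (A,T) at d=2, Q=-102; branch lengths A→4, T→-2; new cluster AT
  updated: d(AT,D)=15, d(AT,M)=21/2, d(AT,V)=47/2
step 2: merge (AT,D) at d=15, Q=-60; branch lengths AT→19/2, D→11/2; new cluster ADT
  updated: d(ADT,M)=7/4, d(ADT,V)=53/4
step 3: merge (ADT,M) at d=7/4, Q=-24; branch lengths ADT→3, M→-5/4; new cluster ADMT
  updated: d(ADMT,V)=41/4
step 4: merge (ADMT,V) at d=41/4; branch lengths ADMT→41/8, V→41/8; new cluster ADMTV
final tree: ((((A:4,T:-2):19/2,D:11/2):3,M:-5/4):41/8,V:41/8)
total length: 29

4,-2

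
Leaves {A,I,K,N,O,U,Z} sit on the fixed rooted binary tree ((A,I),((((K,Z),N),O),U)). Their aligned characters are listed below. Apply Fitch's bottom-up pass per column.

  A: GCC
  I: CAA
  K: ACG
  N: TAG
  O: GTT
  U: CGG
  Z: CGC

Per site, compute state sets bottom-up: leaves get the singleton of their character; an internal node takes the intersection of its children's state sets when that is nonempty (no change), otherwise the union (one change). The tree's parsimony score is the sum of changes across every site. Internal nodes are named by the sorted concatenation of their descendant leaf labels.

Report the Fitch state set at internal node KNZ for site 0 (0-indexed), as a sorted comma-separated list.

AI@0: {G} ∪ {C} = {C,G} (union, +1)
KZ@0: {A} ∪ {C} = {A,C} (union, +1)
KNZ@0: {A,C} ∪ {T} = {A,C,T} (union, +1)
KNOZ@0: {A,C,T} ∪ {G} = {A,C,G,T} (union, +1)
KNOUZ@0: {A,C,G,T} ∩ {C} = {C} (intersection, +0)
AIKNOUZ@0: {C,G} ∩ {C} = {C} (intersection, +0)
AI@1: {C} ∪ {A} = {A,C} (union, +1)
KZ@1: {C} ∪ {G} = {C,G} (union, +1)
KNZ@1: {C,G} ∪ {A} = {A,C,G} (union, +1)
KNOZ@1: {A,C,G} ∪ {T} = {A,C,G,T} (union, +1)
KNOUZ@1: {A,C,G,T} ∩ {G} = {G} (intersection, +0)
AIKNOUZ@1: {A,C} ∪ {G} = {A,C,G} (union, +1)
AI@2: {C} ∪ {A} = {A,C} (union, +1)
KZ@2: {G} ∪ {C} = {C,G} (union, +1)
KNZ@2: {C,G} ∩ {G} = {G} (intersection, +0)
KNOZ@2: {G} ∪ {T} = {G,T} (union, +1)
KNOUZ@2: {G,T} ∩ {G} = {G} (intersection, +0)
AIKNOUZ@2: {A,C} ∪ {G} = {A,C,G} (union, +1)
per-site changes: [4, 5, 4]; total = 13

A,C,T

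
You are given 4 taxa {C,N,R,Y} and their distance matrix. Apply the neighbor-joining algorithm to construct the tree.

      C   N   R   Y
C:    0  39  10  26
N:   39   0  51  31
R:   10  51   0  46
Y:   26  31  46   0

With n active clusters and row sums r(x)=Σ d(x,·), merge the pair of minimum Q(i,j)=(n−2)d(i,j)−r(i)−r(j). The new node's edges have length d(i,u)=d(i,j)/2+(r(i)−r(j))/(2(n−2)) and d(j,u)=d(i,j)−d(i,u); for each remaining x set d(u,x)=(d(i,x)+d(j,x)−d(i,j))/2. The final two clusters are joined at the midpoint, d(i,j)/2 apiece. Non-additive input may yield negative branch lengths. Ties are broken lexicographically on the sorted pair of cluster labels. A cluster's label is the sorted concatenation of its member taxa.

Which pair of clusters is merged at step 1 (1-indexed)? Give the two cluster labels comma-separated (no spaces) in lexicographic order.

C,R

1. join C+R (d=10, Q=-162) ⇒ CR; edges |C|=-3, |R|=13
  updated: d(CR,N)=40, d(CR,Y)=31
2. join CR+N (d=40, Q=-102) ⇒ CNR; edges |CR|=20, |N|=20
  updated: d(CNR,Y)=11
3. join CNR+Y (d=11) ⇒ CNRY; edges |CNR|=11/2, |Y|=11/2
final tree: (((C:-3,R:13):20,N:20):11/2,Y:11/2)
total length: 61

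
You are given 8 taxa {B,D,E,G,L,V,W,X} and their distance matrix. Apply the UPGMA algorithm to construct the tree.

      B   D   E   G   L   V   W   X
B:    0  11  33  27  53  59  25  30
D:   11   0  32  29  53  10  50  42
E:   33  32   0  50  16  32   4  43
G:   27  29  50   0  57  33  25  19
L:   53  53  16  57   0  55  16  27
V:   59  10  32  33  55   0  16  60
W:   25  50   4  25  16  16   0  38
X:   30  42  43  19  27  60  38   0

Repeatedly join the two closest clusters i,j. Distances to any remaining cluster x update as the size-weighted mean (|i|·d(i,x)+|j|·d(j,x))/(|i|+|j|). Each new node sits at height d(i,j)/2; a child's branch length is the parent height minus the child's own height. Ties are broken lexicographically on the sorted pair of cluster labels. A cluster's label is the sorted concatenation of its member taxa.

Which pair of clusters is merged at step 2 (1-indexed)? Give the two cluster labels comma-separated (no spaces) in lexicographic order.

step 1: merge (E,W) at d=4; branch lengths E→2, W→2; new cluster EW
  updated: d(B,EW)=29, d(D,EW)=41, d(EW,G)=75/2, d(EW,L)=16, d(EW,V)=24, d(EW,X)=81/2
step 2: merge (D,V) at d=10; branch lengths D→5, V→5; new cluster DV
  updated: d(B,DV)=35, d(DV,EW)=65/2, d(DV,G)=31, d(DV,L)=54, d(DV,X)=51
step 3: merge (EW,L) at d=16; branch lengths EW→6, L→8; new cluster ELW
  updated: d(B,ELW)=37, d(DV,ELW)=119/3, d(ELW,G)=44, d(ELW,X)=36
step 4: merge (G,X) at d=19; branch lengths G→19/2, X→19/2; new cluster GX
  updated: d(B,GX)=57/2, d(DV,GX)=41, d(ELW,GX)=40
step 5: merge (B,GX) at d=57/2; branch lengths B→57/4, GX→19/4; new cluster BGX
  updated: d(BGX,DV)=39, d(BGX,ELW)=39
step 6: merge (BGX,DV) at d=39; branch lengths BGX→21/4, DV→29/2; new cluster BDGVX
  updated: d(BDGVX,ELW)=589/15
step 7: merge (BDGVX,ELW) at d=589/15; branch lengths BDGVX→2/15, ELW→349/30; new cluster BDEGLVWX
final tree: (((B:57/4,(G:19/2,X:19/2):19/4):21/4,(D:5,V:5):29/2):2/15,((E:2,W:2):6,L:8):349/30)
total length: 5851/60

D,V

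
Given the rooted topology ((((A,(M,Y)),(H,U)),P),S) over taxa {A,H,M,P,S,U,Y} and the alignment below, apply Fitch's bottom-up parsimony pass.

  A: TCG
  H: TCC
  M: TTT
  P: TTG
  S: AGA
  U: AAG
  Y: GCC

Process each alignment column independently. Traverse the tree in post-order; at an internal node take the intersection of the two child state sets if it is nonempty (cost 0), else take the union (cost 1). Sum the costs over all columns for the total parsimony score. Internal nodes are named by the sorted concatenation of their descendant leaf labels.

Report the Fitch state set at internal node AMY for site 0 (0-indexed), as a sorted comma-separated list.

T

MY@0: {T} ∪ {G} = {G,T} (union, +1)
AMY@0: {T} ∩ {G,T} = {T} (intersection, +0)
HU@0: {T} ∪ {A} = {A,T} (union, +1)
AHMUY@0: {T} ∩ {A,T} = {T} (intersection, +0)
AHMPUY@0: {T} ∩ {T} = {T} (intersection, +0)
AHMPSUY@0: {T} ∪ {A} = {A,T} (union, +1)
MY@1: {T} ∪ {C} = {C,T} (union, +1)
AMY@1: {C} ∩ {C,T} = {C} (intersection, +0)
HU@1: {C} ∪ {A} = {A,C} (union, +1)
AHMUY@1: {C} ∩ {A,C} = {C} (intersection, +0)
AHMPUY@1: {C} ∪ {T} = {C,T} (union, +1)
AHMPSUY@1: {C,T} ∪ {G} = {C,G,T} (union, +1)
MY@2: {T} ∪ {C} = {C,T} (union, +1)
AMY@2: {G} ∪ {C,T} = {C,G,T} (union, +1)
HU@2: {C} ∪ {G} = {C,G} (union, +1)
AHMUY@2: {C,G,T} ∩ {C,G} = {C,G} (intersection, +0)
AHMPUY@2: {C,G} ∩ {G} = {G} (intersection, +0)
AHMPSUY@2: {G} ∪ {A} = {A,G} (union, +1)
per-site changes: [3, 4, 4]; total = 11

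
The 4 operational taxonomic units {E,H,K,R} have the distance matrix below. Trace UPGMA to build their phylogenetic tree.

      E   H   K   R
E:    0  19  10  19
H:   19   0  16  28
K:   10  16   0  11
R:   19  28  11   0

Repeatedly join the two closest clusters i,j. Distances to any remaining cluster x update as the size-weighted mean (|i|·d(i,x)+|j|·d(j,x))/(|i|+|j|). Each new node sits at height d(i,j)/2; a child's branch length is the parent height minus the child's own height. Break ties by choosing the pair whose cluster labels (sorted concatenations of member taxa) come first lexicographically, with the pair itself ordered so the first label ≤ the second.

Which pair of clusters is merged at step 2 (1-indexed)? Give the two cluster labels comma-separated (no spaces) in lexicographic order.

EK,R

iteration 1: select E,K (d=10); attach at lengths (5, 5); label the merged cluster EK
  updated: d(EK,H)=35/2, d(EK,R)=15
iteration 2: select EK,R (d=15); attach at lengths (5/2, 15/2); label the merged cluster EKR
  updated: d(EKR,H)=21
iteration 3: select EKR,H (d=21); attach at lengths (3, 21/2); label the merged cluster EHKR
final tree: (((E:5,K:5):5/2,R:15/2):3,H:21/2)
total length: 67/2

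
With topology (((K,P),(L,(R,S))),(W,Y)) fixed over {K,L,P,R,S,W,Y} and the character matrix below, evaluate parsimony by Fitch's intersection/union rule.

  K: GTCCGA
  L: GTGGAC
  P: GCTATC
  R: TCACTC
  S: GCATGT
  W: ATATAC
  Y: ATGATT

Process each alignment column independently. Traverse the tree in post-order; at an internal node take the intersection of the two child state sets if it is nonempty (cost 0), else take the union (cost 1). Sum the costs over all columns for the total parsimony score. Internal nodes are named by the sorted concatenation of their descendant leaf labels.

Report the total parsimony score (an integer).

[col 0] KP: children K:{G}, P:{G} ∩→ {G}; cost 0
[col 0] RS: children R:{T}, S:{G} ∪→ {G,T}; cost 1
[col 0] LRS: children L:{G}, RS:{G,T} ∩→ {G}; cost 0
[col 0] KLPRS: children KP:{G}, LRS:{G} ∩→ {G}; cost 0
[col 0] WY: children W:{A}, Y:{A} ∩→ {A}; cost 0
[col 0] KLPRSWY: children KLPRS:{G}, WY:{A} ∪→ {A,G}; cost 1
[col 1] KP: children K:{T}, P:{C} ∪→ {C,T}; cost 1
[col 1] RS: children R:{C}, S:{C} ∩→ {C}; cost 0
[col 1] LRS: children L:{T}, RS:{C} ∪→ {C,T}; cost 1
[col 1] KLPRS: children KP:{C,T}, LRS:{C,T} ∩→ {C,T}; cost 0
[col 1] WY: children W:{T}, Y:{T} ∩→ {T}; cost 0
[col 1] KLPRSWY: children KLPRS:{C,T}, WY:{T} ∩→ {T}; cost 0
[col 2] KP: children K:{C}, P:{T} ∪→ {C,T}; cost 1
[col 2] RS: children R:{A}, S:{A} ∩→ {A}; cost 0
[col 2] LRS: children L:{G}, RS:{A} ∪→ {A,G}; cost 1
[col 2] KLPRS: children KP:{C,T}, LRS:{A,G} ∪→ {A,C,G,T}; cost 1
[col 2] WY: children W:{A}, Y:{G} ∪→ {A,G}; cost 1
[col 2] KLPRSWY: children KLPRS:{A,C,G,T}, WY:{A,G} ∩→ {A,G}; cost 0
[col 3] KP: children K:{C}, P:{A} ∪→ {A,C}; cost 1
[col 3] RS: children R:{C}, S:{T} ∪→ {C,T}; cost 1
[col 3] LRS: children L:{G}, RS:{C,T} ∪→ {C,G,T}; cost 1
[col 3] KLPRS: children KP:{A,C}, LRS:{C,G,T} ∩→ {C}; cost 0
[col 3] WY: children W:{T}, Y:{A} ∪→ {A,T}; cost 1
[col 3] KLPRSWY: children KLPRS:{C}, WY:{A,T} ∪→ {A,C,T}; cost 1
[col 4] KP: children K:{G}, P:{T} ∪→ {G,T}; cost 1
[col 4] RS: children R:{T}, S:{G} ∪→ {G,T}; cost 1
[col 4] LRS: children L:{A}, RS:{G,T} ∪→ {A,G,T}; cost 1
[col 4] KLPRS: children KP:{G,T}, LRS:{A,G,T} ∩→ {G,T}; cost 0
[col 4] WY: children W:{A}, Y:{T} ∪→ {A,T}; cost 1
[col 4] KLPRSWY: children KLPRS:{G,T}, WY:{A,T} ∩→ {T}; cost 0
[col 5] KP: children K:{A}, P:{C} ∪→ {A,C}; cost 1
[col 5] RS: children R:{C}, S:{T} ∪→ {C,T}; cost 1
[col 5] LRS: children L:{C}, RS:{C,T} ∩→ {C}; cost 0
[col 5] KLPRS: children KP:{A,C}, LRS:{C} ∩→ {C}; cost 0
[col 5] WY: children W:{C}, Y:{T} ∪→ {C,T}; cost 1
[col 5] KLPRSWY: children KLPRS:{C}, WY:{C,T} ∩→ {C}; cost 0
per-site changes: [2, 2, 4, 5, 4, 3]; total = 20

20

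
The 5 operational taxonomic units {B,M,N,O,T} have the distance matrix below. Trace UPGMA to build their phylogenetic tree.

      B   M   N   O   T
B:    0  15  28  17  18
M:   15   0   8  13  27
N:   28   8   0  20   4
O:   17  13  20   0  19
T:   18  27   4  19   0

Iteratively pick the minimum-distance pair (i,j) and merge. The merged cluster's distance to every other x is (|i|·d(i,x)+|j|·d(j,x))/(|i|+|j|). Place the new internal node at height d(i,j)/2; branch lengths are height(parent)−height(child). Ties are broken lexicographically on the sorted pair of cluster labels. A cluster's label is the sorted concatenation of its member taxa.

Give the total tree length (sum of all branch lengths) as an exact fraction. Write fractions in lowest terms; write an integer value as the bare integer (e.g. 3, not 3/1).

1. join N+T (d=4) ⇒ NT; edges |N|=2, |T|=2
  updated: d(B,NT)=23, d(M,NT)=35/2, d(NT,O)=39/2
2. join M+O (d=13) ⇒ MO; edges |M|=13/2, |O|=13/2
  updated: d(B,MO)=16, d(MO,NT)=37/2
3. join B+MO (d=16) ⇒ BMO; edges |B|=8, |MO|=3/2
  updated: d(BMO,NT)=20
4. join BMO+NT (d=20) ⇒ BMNOT; edges |BMO|=2, |NT|=8
final tree: ((B:8,(M:13/2,O:13/2):3/2):2,(N:2,T:2):8)
total length: 73/2

73/2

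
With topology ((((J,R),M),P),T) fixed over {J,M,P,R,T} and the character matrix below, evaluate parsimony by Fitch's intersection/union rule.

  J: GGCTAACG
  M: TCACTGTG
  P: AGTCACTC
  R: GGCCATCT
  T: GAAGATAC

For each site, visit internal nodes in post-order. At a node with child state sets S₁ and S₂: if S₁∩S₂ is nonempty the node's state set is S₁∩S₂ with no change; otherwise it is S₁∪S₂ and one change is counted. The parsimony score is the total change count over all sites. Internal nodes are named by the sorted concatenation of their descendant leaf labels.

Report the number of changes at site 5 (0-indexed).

JR@0: {G} ∩ {G} = {G} (intersection, +0)
JMR@0: {G} ∪ {T} = {G,T} (union, +1)
JMPR@0: {G,T} ∪ {A} = {A,G,T} (union, +1)
JMPRT@0: {A,G,T} ∩ {G} = {G} (intersection, +0)
JR@1: {G} ∩ {G} = {G} (intersection, +0)
JMR@1: {G} ∪ {C} = {C,G} (union, +1)
JMPR@1: {C,G} ∩ {G} = {G} (intersection, +0)
JMPRT@1: {G} ∪ {A} = {A,G} (union, +1)
JR@2: {C} ∩ {C} = {C} (intersection, +0)
JMR@2: {C} ∪ {A} = {A,C} (union, +1)
JMPR@2: {A,C} ∪ {T} = {A,C,T} (union, +1)
JMPRT@2: {A,C,T} ∩ {A} = {A} (intersection, +0)
JR@3: {T} ∪ {C} = {C,T} (union, +1)
JMR@3: {C,T} ∩ {C} = {C} (intersection, +0)
JMPR@3: {C} ∩ {C} = {C} (intersection, +0)
JMPRT@3: {C} ∪ {G} = {C,G} (union, +1)
JR@4: {A} ∩ {A} = {A} (intersection, +0)
JMR@4: {A} ∪ {T} = {A,T} (union, +1)
JMPR@4: {A,T} ∩ {A} = {A} (intersection, +0)
JMPRT@4: {A} ∩ {A} = {A} (intersection, +0)
JR@5: {A} ∪ {T} = {A,T} (union, +1)
JMR@5: {A,T} ∪ {G} = {A,G,T} (union, +1)
JMPR@5: {A,G,T} ∪ {C} = {A,C,G,T} (union, +1)
JMPRT@5: {A,C,G,T} ∩ {T} = {T} (intersection, +0)
JR@6: {C} ∩ {C} = {C} (intersection, +0)
JMR@6: {C} ∪ {T} = {C,T} (union, +1)
JMPR@6: {C,T} ∩ {T} = {T} (intersection, +0)
JMPRT@6: {T} ∪ {A} = {A,T} (union, +1)
JR@7: {G} ∪ {T} = {G,T} (union, +1)
JMR@7: {G,T} ∩ {G} = {G} (intersection, +0)
JMPR@7: {G} ∪ {C} = {C,G} (union, +1)
JMPRT@7: {C,G} ∩ {C} = {C} (intersection, +0)
per-site changes: [2, 2, 2, 2, 1, 3, 2, 2]; total = 16

3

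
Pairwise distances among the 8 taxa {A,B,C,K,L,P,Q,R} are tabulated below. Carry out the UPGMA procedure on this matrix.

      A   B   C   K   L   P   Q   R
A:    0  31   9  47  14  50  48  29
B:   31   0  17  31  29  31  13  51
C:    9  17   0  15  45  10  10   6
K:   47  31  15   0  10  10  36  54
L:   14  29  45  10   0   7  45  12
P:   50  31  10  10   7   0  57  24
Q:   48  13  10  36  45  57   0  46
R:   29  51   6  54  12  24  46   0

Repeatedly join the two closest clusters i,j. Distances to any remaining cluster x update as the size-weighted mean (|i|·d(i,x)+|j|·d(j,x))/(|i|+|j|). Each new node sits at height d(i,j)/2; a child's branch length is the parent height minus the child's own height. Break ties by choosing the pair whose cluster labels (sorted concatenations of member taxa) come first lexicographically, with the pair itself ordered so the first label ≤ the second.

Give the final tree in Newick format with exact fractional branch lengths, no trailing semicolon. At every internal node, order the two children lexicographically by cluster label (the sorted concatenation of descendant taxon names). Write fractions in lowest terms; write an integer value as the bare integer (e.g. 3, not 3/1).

(((A:19/2,(C:3,R:3):13/2):50/9,(K:5,(L:7/2,P:7/2):3/2):181/18):53/18,(B:13/2,Q:13/2):23/2)

step 1: merge (C,R) at d=6; branch lengths C→3, R→3; new cluster CR
  updated: d(A,CR)=19, d(B,CR)=34, d(CR,K)=69/2, d(CR,L)=57/2, d(CR,P)=17, d(CR,Q)=28
step 2: merge (L,P) at d=7; branch lengths L→7/2, P→7/2; new cluster LP
  updated: d(A,LP)=32, d(B,LP)=30, d(CR,LP)=91/4, d(K,LP)=10, d(LP,Q)=51
step 3: merge (K,LP) at d=10; branch lengths K→5, LP→3/2; new cluster KLP
  updated: d(A,KLP)=37, d(B,KLP)=91/3, d(CR,KLP)=80/3, d(KLP,Q)=46
step 4: merge (B,Q) at d=13; branch lengths B→13/2, Q→13/2; new cluster BQ
  updated: d(A,BQ)=79/2, d(BQ,CR)=31, d(BQ,KLP)=229/6
step 5: merge (A,CR) at d=19; branch lengths A→19/2, CR→13/2; new cluster ACR
  updated: d(ACR,BQ)=203/6, d(ACR,KLP)=271/9
step 6: merge (ACR,KLP) at d=271/9; branch lengths ACR→50/9, KLP→181/18; new cluster ACKLPR
  updated: d(ACKLPR,BQ)=36
step 7: merge (ACKLPR,BQ) at d=36; branch lengths ACKLPR→53/18, BQ→23/2; new cluster ABCKLPQR
final tree: (((A:19/2,(C:3,R:3):13/2):50/9,(K:5,(L:7/2,P:7/2):3/2):181/18):53/18,(B:13/2,Q:13/2):23/2)
total length: 707/9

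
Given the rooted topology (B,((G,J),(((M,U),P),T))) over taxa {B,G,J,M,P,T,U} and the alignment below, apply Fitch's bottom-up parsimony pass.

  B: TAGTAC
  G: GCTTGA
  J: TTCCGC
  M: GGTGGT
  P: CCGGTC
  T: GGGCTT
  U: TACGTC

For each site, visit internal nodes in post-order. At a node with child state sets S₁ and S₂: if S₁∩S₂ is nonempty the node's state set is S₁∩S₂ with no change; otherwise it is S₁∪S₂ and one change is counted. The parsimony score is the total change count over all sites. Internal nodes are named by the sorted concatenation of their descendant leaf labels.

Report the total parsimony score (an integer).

22

site 0, node GJ: G={G} ∪ J={T} → {G,T} (+1)
site 0, node MU: M={G} ∪ U={T} → {G,T} (+1)
site 0, node MPU: MU={G,T} ∪ P={C} → {C,G,T} (+1)
site 0, node MPTU: MPU={C,G,T} ∩ T={G} → {G} (+0)
site 0, node GJMPTU: GJ={G,T} ∩ MPTU={G} → {G} (+0)
site 0, node BGJMPTU: B={T} ∪ GJMPTU={G} → {G,T} (+1)
site 1, node GJ: G={C} ∪ J={T} → {C,T} (+1)
site 1, node MU: M={G} ∪ U={A} → {A,G} (+1)
site 1, node MPU: MU={A,G} ∪ P={C} → {A,C,G} (+1)
site 1, node MPTU: MPU={A,C,G} ∩ T={G} → {G} (+0)
site 1, node GJMPTU: GJ={C,T} ∪ MPTU={G} → {C,G,T} (+1)
site 1, node BGJMPTU: B={A} ∪ GJMPTU={C,G,T} → {A,C,G,T} (+1)
site 2, node GJ: G={T} ∪ J={C} → {C,T} (+1)
site 2, node MU: M={T} ∪ U={C} → {C,T} (+1)
site 2, node MPU: MU={C,T} ∪ P={G} → {C,G,T} (+1)
site 2, node MPTU: MPU={C,G,T} ∩ T={G} → {G} (+0)
site 2, node GJMPTU: GJ={C,T} ∪ MPTU={G} → {C,G,T} (+1)
site 2, node BGJMPTU: B={G} ∩ GJMPTU={C,G,T} → {G} (+0)
site 3, node GJ: G={T} ∪ J={C} → {C,T} (+1)
site 3, node MU: M={G} ∩ U={G} → {G} (+0)
site 3, node MPU: MU={G} ∩ P={G} → {G} (+0)
site 3, node MPTU: MPU={G} ∪ T={C} → {C,G} (+1)
site 3, node GJMPTU: GJ={C,T} ∩ MPTU={C,G} → {C} (+0)
site 3, node BGJMPTU: B={T} ∪ GJMPTU={C} → {C,T} (+1)
site 4, node GJ: G={G} ∩ J={G} → {G} (+0)
site 4, node MU: M={G} ∪ U={T} → {G,T} (+1)
site 4, node MPU: MU={G,T} ∩ P={T} → {T} (+0)
site 4, node MPTU: MPU={T} ∩ T={T} → {T} (+0)
site 4, node GJMPTU: GJ={G} ∪ MPTU={T} → {G,T} (+1)
site 4, node BGJMPTU: B={A} ∪ GJMPTU={G,T} → {A,G,T} (+1)
site 5, node GJ: G={A} ∪ J={C} → {A,C} (+1)
site 5, node MU: M={T} ∪ U={C} → {C,T} (+1)
site 5, node MPU: MU={C,T} ∩ P={C} → {C} (+0)
site 5, node MPTU: MPU={C} ∪ T={T} → {C,T} (+1)
site 5, node GJMPTU: GJ={A,C} ∩ MPTU={C,T} → {C} (+0)
site 5, node BGJMPTU: B={C} ∩ GJMPTU={C} → {C} (+0)
per-site changes: [4, 5, 4, 3, 3, 3]; total = 22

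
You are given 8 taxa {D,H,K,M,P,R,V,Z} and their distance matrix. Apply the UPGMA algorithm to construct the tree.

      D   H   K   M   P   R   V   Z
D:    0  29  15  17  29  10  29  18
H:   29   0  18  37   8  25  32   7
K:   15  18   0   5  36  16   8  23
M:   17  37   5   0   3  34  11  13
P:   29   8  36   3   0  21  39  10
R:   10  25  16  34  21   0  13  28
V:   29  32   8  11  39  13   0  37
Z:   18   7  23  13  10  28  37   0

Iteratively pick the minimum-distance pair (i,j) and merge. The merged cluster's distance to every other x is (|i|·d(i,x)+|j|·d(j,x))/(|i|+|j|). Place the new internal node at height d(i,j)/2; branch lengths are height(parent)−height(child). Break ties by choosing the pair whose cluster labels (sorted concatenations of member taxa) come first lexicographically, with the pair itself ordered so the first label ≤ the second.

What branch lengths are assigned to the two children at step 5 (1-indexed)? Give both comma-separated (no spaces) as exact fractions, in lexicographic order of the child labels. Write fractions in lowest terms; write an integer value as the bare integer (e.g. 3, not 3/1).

step 1: merge (M,P) at d=3; branch lengths M→3/2, P→3/2; new cluster MP
  updated: d(D,MP)=23, d(H,MP)=45/2, d(K,MP)=41/2, d(MP,R)=55/2, d(MP,V)=25, d(MP,Z)=23/2
step 2: merge (H,Z) at d=7; branch lengths H→7/2, Z→7/2; new cluster HZ
  updated: d(D,HZ)=47/2, d(HZ,K)=41/2, d(HZ,MP)=17, d(HZ,R)=53/2, d(HZ,V)=69/2
step 3: merge (K,V) at d=8; branch lengths K→4, V→4; new cluster KV
  updated: d(D,KV)=22, d(HZ,KV)=55/2, d(KV,MP)=91/4, d(KV,R)=29/2
step 4: merge (D,R) at d=10; branch lengths D→5, R→5; new cluster DR
  updated: d(DR,HZ)=25, d(DR,KV)=73/4, d(DR,MP)=101/4
step 5: merge (HZ,MP) at d=17; branch lengths HZ→5, MP→7; new cluster HMPZ
  updated: d(DR,HMPZ)=201/8, d(HMPZ,KV)=201/8
step 6: merge (DR,KV) at d=73/4; branch lengths DR→33/8, KV→41/8; new cluster DKRV
  updated: d(DKRV,HMPZ)=201/8
step 7: merge (DKRV,HMPZ) at d=201/8; branch lengths DKRV→55/16, HMPZ→65/16; new cluster DHKMPRVZ
final tree: (((D:5,R:5):33/8,(K:4,V:4):41/8):55/16,((H:7/2,Z:7/2):5,(M:3/2,P:3/2):7):65/16)
total length: 227/4

5,7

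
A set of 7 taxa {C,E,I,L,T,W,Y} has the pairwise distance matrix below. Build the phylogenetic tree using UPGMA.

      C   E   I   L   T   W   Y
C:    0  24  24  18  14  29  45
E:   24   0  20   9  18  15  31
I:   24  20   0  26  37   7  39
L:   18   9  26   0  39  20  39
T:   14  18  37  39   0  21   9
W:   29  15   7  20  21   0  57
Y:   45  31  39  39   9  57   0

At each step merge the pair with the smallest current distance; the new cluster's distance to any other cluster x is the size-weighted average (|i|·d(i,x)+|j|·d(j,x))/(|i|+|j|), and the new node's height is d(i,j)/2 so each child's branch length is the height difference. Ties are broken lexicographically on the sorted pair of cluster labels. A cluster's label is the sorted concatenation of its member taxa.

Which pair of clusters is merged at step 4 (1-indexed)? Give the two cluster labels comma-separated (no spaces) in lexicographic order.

iteration 1: select I,W (d=7); attach at lengths (7/2, 7/2); label the merged cluster IW
  updated: d(C,IW)=53/2, d(E,IW)=35/2, d(IW,L)=23, d(IW,T)=29, d(IW,Y)=48
iteration 2: select E,L (d=9); attach at lengths (9/2, 9/2); label the merged cluster EL
  updated: d(C,EL)=21, d(EL,IW)=81/4, d(EL,T)=57/2, d(EL,Y)=35
iteration 3: select T,Y (d=9); attach at lengths (9/2, 9/2); label the merged cluster TY
  updated: d(C,TY)=59/2, d(EL,TY)=127/4, d(IW,TY)=77/2
iteration 4: select EL,IW (d=81/4); attach at lengths (45/8, 53/8); label the merged cluster EILW
  updated: d(C,EILW)=95/4, d(EILW,TY)=281/8
iteration 5: select C,EILW (d=95/4); attach at lengths (95/8, 7/4); label the merged cluster CEILW
  updated: d(CEILW,TY)=34
iteration 6: select CEILW,TY (d=34); attach at lengths (41/8, 25/2); label the merged cluster CEILTWY
final tree: ((C:95/8,((E:9/2,L:9/2):45/8,(I:7/2,W:7/2):53/8):7/4):41/8,(T:9/2,Y:9/2):25/2)
total length: 137/2

EL,IW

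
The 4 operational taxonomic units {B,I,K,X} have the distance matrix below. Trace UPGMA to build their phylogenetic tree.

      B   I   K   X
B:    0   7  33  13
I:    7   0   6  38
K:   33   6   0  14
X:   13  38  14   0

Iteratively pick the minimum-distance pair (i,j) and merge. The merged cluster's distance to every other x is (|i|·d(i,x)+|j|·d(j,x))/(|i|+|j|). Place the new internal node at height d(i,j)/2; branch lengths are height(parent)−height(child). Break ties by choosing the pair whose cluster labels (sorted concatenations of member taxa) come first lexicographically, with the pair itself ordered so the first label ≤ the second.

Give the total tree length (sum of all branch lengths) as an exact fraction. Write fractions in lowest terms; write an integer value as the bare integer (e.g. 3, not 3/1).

65/2

iteration 1: select I,K (d=6); attach at lengths (3, 3); label the merged cluster IK
  updated: d(B,IK)=20, d(IK,X)=26
iteration 2: select B,X (d=13); attach at lengths (13/2, 13/2); label the merged cluster BX
  updated: d(BX,IK)=23
iteration 3: select BX,IK (d=23); attach at lengths (5, 17/2); label the merged cluster BIKX
final tree: ((B:13/2,X:13/2):5,(I:3,K:3):17/2)
total length: 65/2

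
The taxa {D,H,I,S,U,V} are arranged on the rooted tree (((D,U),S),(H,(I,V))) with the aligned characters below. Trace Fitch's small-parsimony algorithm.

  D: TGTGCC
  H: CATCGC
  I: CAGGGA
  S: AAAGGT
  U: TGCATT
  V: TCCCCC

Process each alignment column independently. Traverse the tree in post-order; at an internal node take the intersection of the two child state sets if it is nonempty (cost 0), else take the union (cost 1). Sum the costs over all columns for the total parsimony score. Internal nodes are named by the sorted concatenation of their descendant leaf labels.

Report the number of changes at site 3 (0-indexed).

3

site 0, node DU: D={T} ∩ U={T} → {T} (+0)
site 0, node DSU: DU={T} ∪ S={A} → {A,T} (+1)
site 0, node IV: I={C} ∪ V={T} → {C,T} (+1)
site 0, node HIV: H={C} ∩ IV={C,T} → {C} (+0)
site 0, node DHISUV: DSU={A,T} ∪ HIV={C} → {A,C,T} (+1)
site 1, node DU: D={G} ∩ U={G} → {G} (+0)
site 1, node DSU: DU={G} ∪ S={A} → {A,G} (+1)
site 1, node IV: I={A} ∪ V={C} → {A,C} (+1)
site 1, node HIV: H={A} ∩ IV={A,C} → {A} (+0)
site 1, node DHISUV: DSU={A,G} ∩ HIV={A} → {A} (+0)
site 2, node DU: D={T} ∪ U={C} → {C,T} (+1)
site 2, node DSU: DU={C,T} ∪ S={A} → {A,C,T} (+1)
site 2, node IV: I={G} ∪ V={C} → {C,G} (+1)
site 2, node HIV: H={T} ∪ IV={C,G} → {C,G,T} (+1)
site 2, node DHISUV: DSU={A,C,T} ∩ HIV={C,G,T} → {C,T} (+0)
site 3, node DU: D={G} ∪ U={A} → {A,G} (+1)
site 3, node DSU: DU={A,G} ∩ S={G} → {G} (+0)
site 3, node IV: I={G} ∪ V={C} → {C,G} (+1)
site 3, node HIV: H={C} ∩ IV={C,G} → {C} (+0)
site 3, node DHISUV: DSU={G} ∪ HIV={C} → {C,G} (+1)
site 4, node DU: D={C} ∪ U={T} → {C,T} (+1)
site 4, node DSU: DU={C,T} ∪ S={G} → {C,G,T} (+1)
site 4, node IV: I={G} ∪ V={C} → {C,G} (+1)
site 4, node HIV: H={G} ∩ IV={C,G} → {G} (+0)
site 4, node DHISUV: DSU={C,G,T} ∩ HIV={G} → {G} (+0)
site 5, node DU: D={C} ∪ U={T} → {C,T} (+1)
site 5, node DSU: DU={C,T} ∩ S={T} → {T} (+0)
site 5, node IV: I={A} ∪ V={C} → {A,C} (+1)
site 5, node HIV: H={C} ∩ IV={A,C} → {C} (+0)
site 5, node DHISUV: DSU={T} ∪ HIV={C} → {C,T} (+1)
per-site changes: [3, 2, 4, 3, 3, 3]; total = 18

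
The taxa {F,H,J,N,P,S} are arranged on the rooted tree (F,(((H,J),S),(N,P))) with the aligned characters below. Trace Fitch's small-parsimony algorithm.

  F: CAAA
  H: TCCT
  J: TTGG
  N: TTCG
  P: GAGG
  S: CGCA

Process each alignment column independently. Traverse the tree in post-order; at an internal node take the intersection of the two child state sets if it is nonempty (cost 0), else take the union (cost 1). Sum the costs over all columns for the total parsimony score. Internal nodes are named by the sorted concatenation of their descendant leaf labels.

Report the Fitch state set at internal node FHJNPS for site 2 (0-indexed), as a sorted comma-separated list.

A,C

site 0, node HJ: H={T} ∩ J={T} → {T} (+0)
site 0, node HJS: HJ={T} ∪ S={C} → {C,T} (+1)
site 0, node NP: N={T} ∪ P={G} → {G,T} (+1)
site 0, node HJNPS: HJS={C,T} ∩ NP={G,T} → {T} (+0)
site 0, node FHJNPS: F={C} ∪ HJNPS={T} → {C,T} (+1)
site 1, node HJ: H={C} ∪ J={T} → {C,T} (+1)
site 1, node HJS: HJ={C,T} ∪ S={G} → {C,G,T} (+1)
site 1, node NP: N={T} ∪ P={A} → {A,T} (+1)
site 1, node HJNPS: HJS={C,G,T} ∩ NP={A,T} → {T} (+0)
site 1, node FHJNPS: F={A} ∪ HJNPS={T} → {A,T} (+1)
site 2, node HJ: H={C} ∪ J={G} → {C,G} (+1)
site 2, node HJS: HJ={C,G} ∩ S={C} → {C} (+0)
site 2, node NP: N={C} ∪ P={G} → {C,G} (+1)
site 2, node HJNPS: HJS={C} ∩ NP={C,G} → {C} (+0)
site 2, node FHJNPS: F={A} ∪ HJNPS={C} → {A,C} (+1)
site 3, node HJ: H={T} ∪ J={G} → {G,T} (+1)
site 3, node HJS: HJ={G,T} ∪ S={A} → {A,G,T} (+1)
site 3, node NP: N={G} ∩ P={G} → {G} (+0)
site 3, node HJNPS: HJS={A,G,T} ∩ NP={G} → {G} (+0)
site 3, node FHJNPS: F={A} ∪ HJNPS={G} → {A,G} (+1)
per-site changes: [3, 4, 3, 3]; total = 13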